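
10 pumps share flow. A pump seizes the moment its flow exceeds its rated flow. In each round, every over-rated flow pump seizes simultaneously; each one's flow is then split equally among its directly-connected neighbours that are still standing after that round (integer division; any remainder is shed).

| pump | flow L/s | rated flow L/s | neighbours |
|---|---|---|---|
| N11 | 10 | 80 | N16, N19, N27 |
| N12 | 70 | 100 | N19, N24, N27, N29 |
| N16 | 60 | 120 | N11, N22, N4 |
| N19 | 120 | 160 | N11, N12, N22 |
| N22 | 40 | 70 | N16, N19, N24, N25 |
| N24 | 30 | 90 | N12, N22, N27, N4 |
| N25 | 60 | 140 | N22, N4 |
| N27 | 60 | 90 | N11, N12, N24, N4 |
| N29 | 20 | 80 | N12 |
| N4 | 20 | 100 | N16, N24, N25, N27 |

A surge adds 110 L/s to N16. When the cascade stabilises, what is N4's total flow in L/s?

76

Round 1 — N16 at 170 > 120. N16 seizes.
  N16 sheds 170 L/s to N11, N22, N4: 56 each (2 lost).
    N11: 10+56 = 66 ≤ 80
    N22: 40+56 = 96 > 70
    N4: 20+56 = 76 ≤ 100
Round 2 — N22 seizes.
  N22 sheds 96 L/s to N19, N24, N25: 32 each.
    N19: 120+32 = 152 ≤ 160
    N24: 30+32 = 62 ≤ 90
    N25: 60+32 = 92 ≤ 140
No further seizures.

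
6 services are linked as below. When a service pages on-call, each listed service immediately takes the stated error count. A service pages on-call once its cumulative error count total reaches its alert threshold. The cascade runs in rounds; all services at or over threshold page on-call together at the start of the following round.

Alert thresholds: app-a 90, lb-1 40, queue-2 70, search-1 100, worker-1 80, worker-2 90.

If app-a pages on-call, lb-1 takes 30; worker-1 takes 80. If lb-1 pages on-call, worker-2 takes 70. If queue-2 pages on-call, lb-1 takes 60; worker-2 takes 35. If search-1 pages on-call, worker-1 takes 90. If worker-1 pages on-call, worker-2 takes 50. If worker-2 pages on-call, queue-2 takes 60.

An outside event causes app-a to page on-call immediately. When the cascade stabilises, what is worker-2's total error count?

Round 1 — app-a pages on-call (initial).
  lb-1: +30 → 30 < 40
  worker-1: +80 → 80 ≥ 80
Round 2 — worker-1 pages on-call.
  worker-2: +50 → 50 < 90
No further pages.

50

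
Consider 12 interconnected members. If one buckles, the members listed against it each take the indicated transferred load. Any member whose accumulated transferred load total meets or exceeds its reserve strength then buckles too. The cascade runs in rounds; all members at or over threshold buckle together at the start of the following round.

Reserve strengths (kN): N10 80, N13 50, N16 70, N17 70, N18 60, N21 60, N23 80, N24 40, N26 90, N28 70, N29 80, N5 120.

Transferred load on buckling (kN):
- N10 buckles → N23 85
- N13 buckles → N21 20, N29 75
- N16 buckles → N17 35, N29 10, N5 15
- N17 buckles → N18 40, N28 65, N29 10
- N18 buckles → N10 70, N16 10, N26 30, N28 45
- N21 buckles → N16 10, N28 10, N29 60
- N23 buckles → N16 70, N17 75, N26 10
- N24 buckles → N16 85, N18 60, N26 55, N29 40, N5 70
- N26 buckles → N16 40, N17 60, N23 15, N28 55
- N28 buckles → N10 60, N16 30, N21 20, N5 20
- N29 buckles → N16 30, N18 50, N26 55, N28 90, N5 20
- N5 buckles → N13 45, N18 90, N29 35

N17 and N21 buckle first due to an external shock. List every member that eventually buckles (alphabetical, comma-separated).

N17, N21, N28

Round 1 — N17, N21 buckle (initial).
  N16: +10 → 10 < 70
  N18: +40 → 40 < 60
  N28: +65+10 → 75 ≥ 70
  N29: +10+60 → 70 < 80
Round 2 — N28 buckles.
  N10: +60 → 60 < 80
  N16: +30 → 40 < 70
  N5: +20 → 20 < 120
No further bucklings.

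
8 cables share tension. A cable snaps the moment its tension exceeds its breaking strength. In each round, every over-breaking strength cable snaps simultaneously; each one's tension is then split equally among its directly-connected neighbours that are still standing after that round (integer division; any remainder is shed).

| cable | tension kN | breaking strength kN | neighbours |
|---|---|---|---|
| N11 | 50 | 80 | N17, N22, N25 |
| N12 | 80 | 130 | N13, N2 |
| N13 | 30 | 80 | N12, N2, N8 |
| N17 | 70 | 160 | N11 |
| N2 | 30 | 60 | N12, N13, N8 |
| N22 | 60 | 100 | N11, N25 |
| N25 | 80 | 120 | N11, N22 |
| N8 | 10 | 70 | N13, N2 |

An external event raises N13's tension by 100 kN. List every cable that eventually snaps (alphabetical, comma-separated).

Round 1 — N13 at 130 > 80. N13 snaps.
  N13 sheds 130 kN to N12, N2, N8: 43 each (1 lost).
    N12: 80+43 = 123 ≤ 130
    N2: 30+43 = 73 > 60
    N8: 10+43 = 53 ≤ 70
Round 2 — N2 snaps.
  N2 sheds 73 kN to N12, N8: 36 each (1 lost).
    N12: 123+36 = 159 > 130
    N8: 53+36 = 89 > 70
Round 3 — N12, N8 snap.
  N12 sheds 159 kN: no online neighbours, lost.
  N8 sheds 89 kN: no online neighbours, lost.
No further breaks.

N12, N13, N2, N8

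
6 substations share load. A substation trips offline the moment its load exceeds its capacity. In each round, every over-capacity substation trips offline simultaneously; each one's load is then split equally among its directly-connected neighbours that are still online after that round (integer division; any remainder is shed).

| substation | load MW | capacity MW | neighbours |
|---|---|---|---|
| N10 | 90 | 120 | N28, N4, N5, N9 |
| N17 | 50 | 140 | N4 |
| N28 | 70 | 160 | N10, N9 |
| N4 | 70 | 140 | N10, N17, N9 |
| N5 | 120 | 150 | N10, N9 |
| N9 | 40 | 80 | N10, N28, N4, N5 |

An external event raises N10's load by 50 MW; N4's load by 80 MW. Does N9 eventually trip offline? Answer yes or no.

yes

Round 1 — N10 at 140 > 120; N4 at 150 > 140. N10, N4 trip offline.
  N10 sheds 140 MW to N28, N5, N9: 46 each (2 lost).
    N28: 70+46 = 116 ≤ 160
    N5: 120+46 = 166 > 150
    N9: 40+46 = 86 > 80
  N4 sheds 150 MW to N17, N9: 75 each.
    N17: 50+75 = 125 ≤ 140
    N9: 86+75 = 161 > 80
Round 2 — N5, N9 trip offline.
  N5 sheds 166 MW: no online neighbours, lost.
  N9 sheds 161 MW to N28: 161 each.
    N28: 116+161 = 277 > 160
Round 3 — N28 trips offline.
  N28 sheds 277 MW: no online neighbours, lost.
No further trips.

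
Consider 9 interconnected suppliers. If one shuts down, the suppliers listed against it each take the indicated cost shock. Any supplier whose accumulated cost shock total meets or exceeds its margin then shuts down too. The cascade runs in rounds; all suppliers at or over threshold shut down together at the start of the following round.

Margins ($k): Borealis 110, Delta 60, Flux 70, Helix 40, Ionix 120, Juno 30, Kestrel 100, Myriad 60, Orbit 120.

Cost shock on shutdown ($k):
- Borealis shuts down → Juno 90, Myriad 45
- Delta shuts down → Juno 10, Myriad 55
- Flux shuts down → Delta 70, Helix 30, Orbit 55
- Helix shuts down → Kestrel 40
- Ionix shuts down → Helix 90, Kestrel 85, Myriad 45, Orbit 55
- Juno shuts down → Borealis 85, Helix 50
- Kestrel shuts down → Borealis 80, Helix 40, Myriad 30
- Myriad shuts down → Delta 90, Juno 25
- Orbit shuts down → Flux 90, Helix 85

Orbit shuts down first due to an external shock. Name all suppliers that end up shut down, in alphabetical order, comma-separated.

Round 1 — Orbit shuts down (initial).
  Flux: +90 → 90 ≥ 70
  Helix: +85 → 85 ≥ 40
Round 2 — Flux, Helix shut down.
  Delta: +70 → 70 ≥ 60
  Kestrel: +40 → 40 < 100
Round 3 — Delta shuts down.
  Juno: +10 → 10 < 30
  Myriad: +55 → 55 < 60
No further shutdowns.

Delta, Flux, Helix, Orbit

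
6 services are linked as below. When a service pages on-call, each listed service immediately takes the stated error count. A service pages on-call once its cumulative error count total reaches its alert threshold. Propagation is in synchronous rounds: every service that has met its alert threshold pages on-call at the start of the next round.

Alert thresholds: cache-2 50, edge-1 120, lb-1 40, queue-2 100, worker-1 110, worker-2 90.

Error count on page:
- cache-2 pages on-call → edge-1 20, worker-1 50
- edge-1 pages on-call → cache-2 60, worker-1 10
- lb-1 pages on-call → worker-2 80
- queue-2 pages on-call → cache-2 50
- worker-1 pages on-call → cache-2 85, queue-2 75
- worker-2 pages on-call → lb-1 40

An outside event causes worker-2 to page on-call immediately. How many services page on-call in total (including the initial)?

2

Round 1 — worker-2 pages on-call (initial).
  lb-1: +40 → 40 ≥ 40
Round 2 — lb-1 pages on-call.
No further pages.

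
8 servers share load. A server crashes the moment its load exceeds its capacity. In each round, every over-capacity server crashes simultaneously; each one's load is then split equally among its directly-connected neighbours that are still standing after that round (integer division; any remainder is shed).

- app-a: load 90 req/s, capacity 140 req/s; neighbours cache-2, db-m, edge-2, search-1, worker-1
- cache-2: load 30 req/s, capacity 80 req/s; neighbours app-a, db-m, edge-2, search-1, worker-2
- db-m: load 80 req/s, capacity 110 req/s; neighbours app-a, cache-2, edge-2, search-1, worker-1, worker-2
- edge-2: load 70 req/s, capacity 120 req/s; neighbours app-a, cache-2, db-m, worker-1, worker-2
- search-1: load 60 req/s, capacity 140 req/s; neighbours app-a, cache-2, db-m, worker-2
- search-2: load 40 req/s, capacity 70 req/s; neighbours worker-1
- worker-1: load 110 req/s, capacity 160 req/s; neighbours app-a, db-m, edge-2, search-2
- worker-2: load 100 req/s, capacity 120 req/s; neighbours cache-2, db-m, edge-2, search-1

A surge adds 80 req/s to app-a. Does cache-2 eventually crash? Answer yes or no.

Round 1 — app-a at 170 > 140. app-a crashes.
  app-a sheds 170 req/s to cache-2, db-m, edge-2, search-1, worker-1: 34 each.
    cache-2: 30+34 = 64 ≤ 80
    db-m: 80+34 = 114 > 110
    edge-2: 70+34 = 104 ≤ 120
    search-1: 60+34 = 94 ≤ 140
    worker-1: 110+34 = 144 ≤ 160
Round 2 — db-m crashes.
  db-m sheds 114 req/s to cache-2, edge-2, search-1, worker-1, worker-2: 22 each (4 lost).
    cache-2: 64+22 = 86 > 80
    edge-2: 104+22 = 126 > 120
    search-1: 94+22 = 116 ≤ 140
    worker-1: 144+22 = 166 > 160
    worker-2: 100+22 = 122 > 120
Round 3 — cache-2, edge-2, worker-1, worker-2 crash.
  cache-2 sheds 86 req/s to search-1: 86 each.
    search-1: 116+86 = 202 > 140
  edge-2 sheds 126 req/s: no online neighbours, lost.
  worker-1 sheds 166 req/s to search-2: 166 each.
    search-2: 40+166 = 206 > 70
  worker-2 sheds 122 req/s to search-1: 122 each.
    search-1: 202+122 = 324 > 140
Round 4 — search-1, search-2 crash.
  search-1 sheds 324 req/s: no online neighbours, lost.
  search-2 sheds 206 req/s: no online neighbours, lost.
No further crashes.

yes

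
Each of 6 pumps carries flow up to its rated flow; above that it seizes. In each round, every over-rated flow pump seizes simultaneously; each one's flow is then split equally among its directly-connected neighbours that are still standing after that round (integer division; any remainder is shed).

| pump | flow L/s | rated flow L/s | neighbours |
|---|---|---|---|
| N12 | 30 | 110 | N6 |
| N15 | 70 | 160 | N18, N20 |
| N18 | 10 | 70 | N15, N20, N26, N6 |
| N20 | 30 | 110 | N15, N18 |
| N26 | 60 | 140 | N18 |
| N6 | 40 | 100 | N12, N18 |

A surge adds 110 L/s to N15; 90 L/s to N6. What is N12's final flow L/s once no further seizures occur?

Round 1 — N15 at 180 > 160; N6 at 130 > 100. N15, N6 seize.
  N15 sheds 180 L/s to N18, N20: 90 each.
    N18: 10+90 = 100 > 70
    N20: 30+90 = 120 > 110
  N6 sheds 130 L/s to N12, N18: 65 each.
    N12: 30+65 = 95 ≤ 110
    N18: 100+65 = 165 > 70
Round 2 — N18, N20 seize.
  N18 sheds 165 L/s to N26: 165 each.
    N26: 60+165 = 225 > 140
  N20 sheds 120 L/s: no online neighbours, lost.
Round 3 — N26 seizes.
  N26 sheds 225 L/s: no online neighbours, lost.
No further seizures.

95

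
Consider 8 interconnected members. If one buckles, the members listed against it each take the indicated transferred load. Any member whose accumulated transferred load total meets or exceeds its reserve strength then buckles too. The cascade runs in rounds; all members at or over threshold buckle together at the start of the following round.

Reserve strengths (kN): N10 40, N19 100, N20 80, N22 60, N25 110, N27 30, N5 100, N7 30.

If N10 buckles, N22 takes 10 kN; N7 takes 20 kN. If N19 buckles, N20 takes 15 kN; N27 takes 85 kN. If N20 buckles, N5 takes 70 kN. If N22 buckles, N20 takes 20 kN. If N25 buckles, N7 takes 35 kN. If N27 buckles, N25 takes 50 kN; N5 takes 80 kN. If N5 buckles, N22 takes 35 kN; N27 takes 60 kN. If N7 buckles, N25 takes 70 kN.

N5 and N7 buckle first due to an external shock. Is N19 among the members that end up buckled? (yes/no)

Round 1 — N5, N7 buckle (initial).
  N22: +35 → 35 < 60
  N25: +70 → 70 < 110
  N27: +60 → 60 ≥ 30
Round 2 — N27 buckles.
  N25: +50 → 120 ≥ 110
Round 3 — N25 buckles.
No further bucklings.

no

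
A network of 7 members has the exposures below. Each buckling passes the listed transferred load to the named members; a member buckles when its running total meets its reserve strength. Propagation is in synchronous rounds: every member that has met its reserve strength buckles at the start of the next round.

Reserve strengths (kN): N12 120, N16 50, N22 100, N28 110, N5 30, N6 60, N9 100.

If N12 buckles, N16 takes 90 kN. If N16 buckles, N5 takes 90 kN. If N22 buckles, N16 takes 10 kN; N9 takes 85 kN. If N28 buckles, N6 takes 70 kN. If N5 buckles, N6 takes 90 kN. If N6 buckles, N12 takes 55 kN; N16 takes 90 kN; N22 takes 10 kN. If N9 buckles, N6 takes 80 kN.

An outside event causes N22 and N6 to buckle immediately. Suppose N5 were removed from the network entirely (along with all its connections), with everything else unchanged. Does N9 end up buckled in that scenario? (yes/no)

With N5 removed:
Round 1 — N22, N6 buckle (initial).
  N12: +55 → 55 < 120
  N16: +10+90 → 100 ≥ 50
  N9: +85 → 85 < 100
Round 2 — N16 buckles.
No further bucklings.

no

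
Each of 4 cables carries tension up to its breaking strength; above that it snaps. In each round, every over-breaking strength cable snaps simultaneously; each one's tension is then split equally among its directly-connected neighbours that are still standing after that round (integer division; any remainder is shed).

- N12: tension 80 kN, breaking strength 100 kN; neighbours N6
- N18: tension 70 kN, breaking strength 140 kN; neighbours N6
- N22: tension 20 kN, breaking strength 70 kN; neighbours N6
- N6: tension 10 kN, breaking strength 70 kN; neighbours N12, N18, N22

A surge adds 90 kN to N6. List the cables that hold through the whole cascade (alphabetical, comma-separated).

N18, N22

Round 1 — N6 at 100 > 70. N6 snaps.
  N6 sheds 100 kN to N12, N18, N22: 33 each (1 lost).
    N12: 80+33 = 113 > 100
    N18: 70+33 = 103 ≤ 140
    N22: 20+33 = 53 ≤ 70
Round 2 — N12 snaps.
  N12 sheds 113 kN: no online neighbours, lost.
No further breaks.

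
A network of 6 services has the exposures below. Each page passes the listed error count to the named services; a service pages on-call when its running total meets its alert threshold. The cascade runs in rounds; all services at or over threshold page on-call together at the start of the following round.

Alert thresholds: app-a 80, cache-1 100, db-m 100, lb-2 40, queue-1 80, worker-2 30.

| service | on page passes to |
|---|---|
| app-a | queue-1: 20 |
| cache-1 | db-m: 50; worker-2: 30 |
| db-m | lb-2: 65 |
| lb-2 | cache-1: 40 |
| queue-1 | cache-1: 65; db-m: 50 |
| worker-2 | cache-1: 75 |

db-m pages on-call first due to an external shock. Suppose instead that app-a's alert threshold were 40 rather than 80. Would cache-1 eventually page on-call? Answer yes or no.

With app-a's alert threshold at 40:
Round 1 — db-m pages on-call (initial).
  lb-2: +65 → 65 ≥ 40
Round 2 — lb-2 pages on-call.
  cache-1: +40 → 40 < 100
No further pages.

no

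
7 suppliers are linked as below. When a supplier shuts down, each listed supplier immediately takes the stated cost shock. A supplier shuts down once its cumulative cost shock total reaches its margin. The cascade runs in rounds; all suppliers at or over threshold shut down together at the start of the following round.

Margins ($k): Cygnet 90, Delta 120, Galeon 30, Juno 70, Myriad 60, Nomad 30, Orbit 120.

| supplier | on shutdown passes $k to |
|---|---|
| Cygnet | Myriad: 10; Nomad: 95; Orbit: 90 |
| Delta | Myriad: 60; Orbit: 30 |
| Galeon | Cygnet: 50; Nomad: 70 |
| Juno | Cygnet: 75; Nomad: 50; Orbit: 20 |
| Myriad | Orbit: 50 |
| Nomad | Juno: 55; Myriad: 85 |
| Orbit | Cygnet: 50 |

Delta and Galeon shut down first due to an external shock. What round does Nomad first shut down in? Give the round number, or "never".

2

Round 1 — Delta, Galeon shut down (initial).
  Cygnet: +50 → 50 < 90
  Myriad: +60 → 60 ≥ 60
  Nomad: +70 → 70 ≥ 30
  Orbit: +30 → 30 < 120
Round 2 — Myriad, Nomad shut down.
  Juno: +55 → 55 < 70
  Orbit: +50 → 80 < 120
No further shutdowns.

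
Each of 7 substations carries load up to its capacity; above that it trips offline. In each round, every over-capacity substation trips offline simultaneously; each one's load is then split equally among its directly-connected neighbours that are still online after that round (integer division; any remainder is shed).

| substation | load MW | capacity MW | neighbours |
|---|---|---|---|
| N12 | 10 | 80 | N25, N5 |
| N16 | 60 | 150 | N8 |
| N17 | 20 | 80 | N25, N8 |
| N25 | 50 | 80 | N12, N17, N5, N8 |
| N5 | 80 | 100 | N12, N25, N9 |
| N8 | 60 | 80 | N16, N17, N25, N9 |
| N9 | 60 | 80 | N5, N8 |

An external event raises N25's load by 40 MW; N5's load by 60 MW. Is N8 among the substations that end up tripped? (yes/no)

yes

Round 1 — N25 at 90 > 80; N5 at 140 > 100. N25, N5 trip offline.
  N25 sheds 90 MW to N12, N17, N8: 30 each.
    N12: 10+30 = 40 ≤ 80
    N17: 20+30 = 50 ≤ 80
    N8: 60+30 = 90 > 80
  N5 sheds 140 MW to N12, N9: 70 each.
    N12: 40+70 = 110 > 80
    N9: 60+70 = 130 > 80
Round 2 — N12, N8, N9 trip offline.
  N12 sheds 110 MW: no online neighbours, lost.
  N8 sheds 90 MW to N16, N17: 45 each.
    N16: 60+45 = 105 ≤ 150
    N17: 50+45 = 95 > 80
  N9 sheds 130 MW: no online neighbours, lost.
Round 3 — N17 trips offline.
  N17 sheds 95 MW: no online neighbours, lost.
No further trips.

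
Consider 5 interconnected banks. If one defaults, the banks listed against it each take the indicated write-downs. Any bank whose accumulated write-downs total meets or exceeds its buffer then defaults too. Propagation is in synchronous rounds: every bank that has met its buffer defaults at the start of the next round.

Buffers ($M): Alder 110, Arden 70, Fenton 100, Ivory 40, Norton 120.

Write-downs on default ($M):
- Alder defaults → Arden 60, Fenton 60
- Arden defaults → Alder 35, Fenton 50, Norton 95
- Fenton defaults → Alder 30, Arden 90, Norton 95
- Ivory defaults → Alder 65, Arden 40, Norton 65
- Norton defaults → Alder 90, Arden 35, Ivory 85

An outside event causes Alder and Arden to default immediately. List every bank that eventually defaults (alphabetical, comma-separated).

Round 1 — Alder, Arden default (initial).
  Fenton: +60+50 → 110 ≥ 100
  Norton: +95 → 95 < 120
Round 2 — Fenton defaults.
  Norton: +95 → 190 ≥ 120
Round 3 — Norton defaults.
  Ivory: +85 → 85 ≥ 40
Round 4 — Ivory defaults.
No further defaults.

Alder, Arden, Fenton, Ivory, Norton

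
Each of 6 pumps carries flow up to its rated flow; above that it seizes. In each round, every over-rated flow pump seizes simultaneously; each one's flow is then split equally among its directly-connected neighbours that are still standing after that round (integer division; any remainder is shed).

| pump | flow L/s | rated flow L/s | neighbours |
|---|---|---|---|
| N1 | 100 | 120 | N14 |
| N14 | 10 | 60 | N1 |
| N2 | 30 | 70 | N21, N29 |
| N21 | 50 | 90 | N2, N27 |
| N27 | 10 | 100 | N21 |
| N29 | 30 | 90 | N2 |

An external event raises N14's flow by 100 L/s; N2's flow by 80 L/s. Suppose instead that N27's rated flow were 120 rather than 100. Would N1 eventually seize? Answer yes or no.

With N27's rated flow at 120:
Round 1 — N14 at 110 > 60; N2 at 110 > 70. N14, N2 seize.
  N14 sheds 110 L/s to N1: 110 each.
    N1: 100+110 = 210 > 120
  N2 sheds 110 L/s to N21, N29: 55 each.
    N21: 50+55 = 105 > 90
    N29: 30+55 = 85 ≤ 90
Round 2 — N1, N21 seize.
  N1 sheds 210 L/s: no online neighbours, lost.
  N21 sheds 105 L/s to N27: 105 each.
    N27: 10+105 = 115 ≤ 120
No further seizures.

yes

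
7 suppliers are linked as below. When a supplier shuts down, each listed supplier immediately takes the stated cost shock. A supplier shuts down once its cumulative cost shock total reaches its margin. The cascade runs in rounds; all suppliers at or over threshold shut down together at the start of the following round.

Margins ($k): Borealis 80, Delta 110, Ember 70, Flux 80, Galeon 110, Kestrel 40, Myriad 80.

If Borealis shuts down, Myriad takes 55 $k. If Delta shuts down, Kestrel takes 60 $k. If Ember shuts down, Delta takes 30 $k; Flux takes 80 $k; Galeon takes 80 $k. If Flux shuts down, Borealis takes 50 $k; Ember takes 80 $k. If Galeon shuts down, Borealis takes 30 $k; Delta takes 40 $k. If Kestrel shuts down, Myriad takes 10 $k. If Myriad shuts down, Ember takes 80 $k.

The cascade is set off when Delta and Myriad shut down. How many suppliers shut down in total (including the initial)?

Round 1 — Delta, Myriad shut down (initial).
  Ember: +80 → 80 ≥ 70
  Kestrel: +60 → 60 ≥ 40
Round 2 — Ember, Kestrel shut down.
  Flux: +80 → 80 ≥ 80
  Galeon: +80 → 80 < 110
Round 3 — Flux shuts down.
  Borealis: +50 → 50 < 80
No further shutdowns.

5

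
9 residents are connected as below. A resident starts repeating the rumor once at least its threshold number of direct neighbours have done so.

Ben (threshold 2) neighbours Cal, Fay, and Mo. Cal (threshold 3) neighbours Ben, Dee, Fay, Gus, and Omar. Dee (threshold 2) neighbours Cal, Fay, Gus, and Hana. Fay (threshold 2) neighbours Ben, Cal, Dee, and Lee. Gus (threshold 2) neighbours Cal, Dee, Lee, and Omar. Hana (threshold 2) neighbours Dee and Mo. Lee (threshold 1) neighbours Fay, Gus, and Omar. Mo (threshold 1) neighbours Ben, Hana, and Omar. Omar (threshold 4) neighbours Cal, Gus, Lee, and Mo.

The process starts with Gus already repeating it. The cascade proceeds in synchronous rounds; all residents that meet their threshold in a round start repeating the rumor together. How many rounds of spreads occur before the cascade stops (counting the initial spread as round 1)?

2

Round 1 — Gus starts repeating the rumor (initial).
Round 2 — checking thresholds:
  Cal: 1 of 5 neighbours < 3, below threshold.
  Dee: 1 of 4 neighbours < 2, below threshold.
  Lee: 1 of 3 neighbours ≥ 1, starts repeating the rumor.
  Omar: 1 of 4 neighbours < 4, below threshold.
Round 3 — no new spreads; cascade stops.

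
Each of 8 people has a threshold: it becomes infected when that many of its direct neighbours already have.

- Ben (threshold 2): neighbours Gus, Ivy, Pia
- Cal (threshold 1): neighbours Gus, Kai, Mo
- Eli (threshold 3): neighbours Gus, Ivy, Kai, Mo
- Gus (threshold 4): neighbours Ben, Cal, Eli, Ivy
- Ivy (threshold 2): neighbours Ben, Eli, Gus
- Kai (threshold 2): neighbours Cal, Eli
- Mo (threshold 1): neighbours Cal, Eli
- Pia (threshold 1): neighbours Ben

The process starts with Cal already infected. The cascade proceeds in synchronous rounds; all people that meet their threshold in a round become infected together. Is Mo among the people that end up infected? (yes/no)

Round 1 — Cal becomes infected (initial).
Round 2 — checking thresholds:
  Gus: 1 of 4 neighbours < 4, below threshold.
  Kai: 1 of 2 neighbours < 2, below threshold.
  Mo: 1 of 2 neighbours ≥ 1, becomes infected.
Round 3 — no new infections; cascade stops.

yes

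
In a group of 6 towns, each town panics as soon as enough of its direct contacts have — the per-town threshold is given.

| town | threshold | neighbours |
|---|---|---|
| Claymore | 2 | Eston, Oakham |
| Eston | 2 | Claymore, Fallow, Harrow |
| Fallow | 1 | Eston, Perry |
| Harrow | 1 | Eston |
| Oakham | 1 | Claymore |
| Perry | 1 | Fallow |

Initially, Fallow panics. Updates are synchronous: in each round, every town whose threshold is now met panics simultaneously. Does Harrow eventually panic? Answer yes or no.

Round 1 — Fallow panics (initial).
Round 2 — checking thresholds:
  Eston: 1 of 3 neighbours < 2, below threshold.
  Perry: 1 of 1 neighbours ≥ 1, panics.
Round 3 — no new panics; cascade stops.

no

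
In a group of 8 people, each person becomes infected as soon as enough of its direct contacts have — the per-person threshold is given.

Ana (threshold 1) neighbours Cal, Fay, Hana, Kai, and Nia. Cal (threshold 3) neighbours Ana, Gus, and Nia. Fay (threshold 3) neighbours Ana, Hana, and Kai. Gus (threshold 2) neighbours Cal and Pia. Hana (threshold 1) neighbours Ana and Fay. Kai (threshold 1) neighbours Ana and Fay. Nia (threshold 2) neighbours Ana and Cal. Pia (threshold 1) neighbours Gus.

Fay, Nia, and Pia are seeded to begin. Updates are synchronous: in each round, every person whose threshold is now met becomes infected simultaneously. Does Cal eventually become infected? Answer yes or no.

no

Round 1 — Fay, Nia, Pia become infected (initial).
Round 2 — checking thresholds:
  Ana: 2 of 5 neighbours ≥ 1, becomes infected.
  Cal: 1 of 3 neighbours < 3, holds.
  Gus: 1 of 2 neighbours < 2, holds.
  Hana: 1 of 2 neighbours ≥ 1, becomes infected.
  Kai: 1 of 2 neighbours ≥ 1, becomes infected.
Round 3 — no new infections; cascade stops.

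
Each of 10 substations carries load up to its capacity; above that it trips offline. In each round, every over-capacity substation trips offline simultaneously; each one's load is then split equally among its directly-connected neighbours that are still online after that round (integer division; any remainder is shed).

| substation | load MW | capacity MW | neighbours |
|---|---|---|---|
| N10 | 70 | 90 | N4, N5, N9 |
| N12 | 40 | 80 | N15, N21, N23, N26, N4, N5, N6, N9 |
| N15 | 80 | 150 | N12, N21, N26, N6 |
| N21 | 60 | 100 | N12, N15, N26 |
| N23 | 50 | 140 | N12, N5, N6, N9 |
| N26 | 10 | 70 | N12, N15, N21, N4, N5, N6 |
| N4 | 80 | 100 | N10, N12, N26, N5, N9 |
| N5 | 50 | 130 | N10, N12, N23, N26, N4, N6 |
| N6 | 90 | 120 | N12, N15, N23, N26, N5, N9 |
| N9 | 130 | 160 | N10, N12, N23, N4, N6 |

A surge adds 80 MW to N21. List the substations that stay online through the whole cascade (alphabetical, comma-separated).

N10, N15, N23, N26, N4, N5, N6, N9

Round 1 — N21 at 140 > 100. N21 trips offline.
  N21 sheds 140 MW to N12, N15, N26: 46 each (2 lost).
    N12: 40+46 = 86 > 80
    N15: 80+46 = 126 ≤ 150
    N26: 10+46 = 56 ≤ 70
Round 2 — N12 trips offline.
  N12 sheds 86 MW to N15, N23, N26, N4, N5, N6, N9: 12 each (2 lost).
    N15: 126+12 = 138 ≤ 150
    N23: 50+12 = 62 ≤ 140
    N26: 56+12 = 68 ≤ 70
    N4: 80+12 = 92 ≤ 100
    N5: 50+12 = 62 ≤ 130
    N6: 90+12 = 102 ≤ 120
    N9: 130+12 = 142 ≤ 160
No further trips.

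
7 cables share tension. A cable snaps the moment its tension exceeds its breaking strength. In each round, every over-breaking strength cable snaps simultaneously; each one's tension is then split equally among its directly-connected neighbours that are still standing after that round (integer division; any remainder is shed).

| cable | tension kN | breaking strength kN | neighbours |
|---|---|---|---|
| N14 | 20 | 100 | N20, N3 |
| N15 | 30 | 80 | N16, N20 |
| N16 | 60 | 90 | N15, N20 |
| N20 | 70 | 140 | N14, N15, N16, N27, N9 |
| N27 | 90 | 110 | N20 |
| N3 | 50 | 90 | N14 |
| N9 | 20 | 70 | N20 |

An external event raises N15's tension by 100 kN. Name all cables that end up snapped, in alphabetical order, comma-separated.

N14, N15, N16, N20, N27, N3, N9

Round 1 — N15 at 130 > 80. N15 snaps.
  N15 sheds 130 kN to N16, N20: 65 each.
    N16: 60+65 = 125 > 90
    N20: 70+65 = 135 ≤ 140
Round 2 — N16 snaps.
  N16 sheds 125 kN to N20: 125 each.
    N20: 135+125 = 260 > 140
Round 3 — N20 snaps.
  N20 sheds 260 kN to N14, N27, N9: 86 each (2 lost).
    N14: 20+86 = 106 > 100
    N27: 90+86 = 176 > 110
    N9: 20+86 = 106 > 70
Round 4 — N14, N27, N9 snap.
  N14 sheds 106 kN to N3: 106 each.
    N3: 50+106 = 156 > 90
  N27 sheds 176 kN: no online neighbours, lost.
  N9 sheds 106 kN: no online neighbours, lost.
Round 5 — N3 snaps.
  N3 sheds 156 kN: no online neighbours, lost.
No further breaks.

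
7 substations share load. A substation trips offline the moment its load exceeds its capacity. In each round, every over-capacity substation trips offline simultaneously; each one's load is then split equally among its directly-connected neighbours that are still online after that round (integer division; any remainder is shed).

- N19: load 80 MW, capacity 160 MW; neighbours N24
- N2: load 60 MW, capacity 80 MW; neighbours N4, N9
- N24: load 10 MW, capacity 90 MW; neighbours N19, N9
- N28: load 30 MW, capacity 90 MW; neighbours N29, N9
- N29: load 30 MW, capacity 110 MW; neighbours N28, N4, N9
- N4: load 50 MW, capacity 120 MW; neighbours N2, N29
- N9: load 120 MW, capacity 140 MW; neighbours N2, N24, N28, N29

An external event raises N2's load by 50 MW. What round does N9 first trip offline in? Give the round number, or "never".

Round 1 — N2 at 110 > 80. N2 trips offline.
  N2 sheds 110 MW to N4, N9: 55 each.
    N4: 50+55 = 105 ≤ 120
    N9: 120+55 = 175 > 140
Round 2 — N9 trips offline.
  N9 sheds 175 MW to N24, N28, N29: 58 each (1 lost).
    N24: 10+58 = 68 ≤ 90
    N28: 30+58 = 88 ≤ 90
    N29: 30+58 = 88 ≤ 110
No further trips.

2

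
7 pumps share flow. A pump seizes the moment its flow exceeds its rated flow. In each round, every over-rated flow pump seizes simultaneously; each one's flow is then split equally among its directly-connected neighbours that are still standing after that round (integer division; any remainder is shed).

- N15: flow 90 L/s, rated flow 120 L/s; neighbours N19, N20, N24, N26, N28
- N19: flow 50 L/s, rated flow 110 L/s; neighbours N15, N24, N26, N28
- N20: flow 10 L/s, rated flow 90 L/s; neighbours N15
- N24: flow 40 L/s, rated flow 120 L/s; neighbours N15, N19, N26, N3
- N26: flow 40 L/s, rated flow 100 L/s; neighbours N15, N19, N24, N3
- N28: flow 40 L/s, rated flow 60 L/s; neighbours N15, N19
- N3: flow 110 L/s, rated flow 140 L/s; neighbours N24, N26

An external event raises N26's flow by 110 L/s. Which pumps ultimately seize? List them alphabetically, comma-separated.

Round 1 — N26 at 150 > 100. N26 seizes.
  N26 sheds 150 L/s to N15, N19, N24, N3: 37 each (2 lost).
    N15: 90+37 = 127 > 120
    N19: 50+37 = 87 ≤ 110
    N24: 40+37 = 77 ≤ 120
    N3: 110+37 = 147 > 140
Round 2 — N15, N3 seize.
  N15 sheds 127 L/s to N19, N20, N24, N28: 31 each (3 lost).
    N19: 87+31 = 118 > 110
    N20: 10+31 = 41 ≤ 90
    N24: 77+31 = 108 ≤ 120
    N28: 40+31 = 71 > 60
  N3 sheds 147 L/s to N24: 147 each.
    N24: 108+147 = 255 > 120
Round 3 — N19, N24, N28 seize.
  N19 sheds 118 L/s: no online neighbours, lost.
  N24 sheds 255 L/s: no online neighbours, lost.
  N28 sheds 71 L/s: no online neighbours, lost.
No further seizures.

N15, N19, N24, N26, N28, N3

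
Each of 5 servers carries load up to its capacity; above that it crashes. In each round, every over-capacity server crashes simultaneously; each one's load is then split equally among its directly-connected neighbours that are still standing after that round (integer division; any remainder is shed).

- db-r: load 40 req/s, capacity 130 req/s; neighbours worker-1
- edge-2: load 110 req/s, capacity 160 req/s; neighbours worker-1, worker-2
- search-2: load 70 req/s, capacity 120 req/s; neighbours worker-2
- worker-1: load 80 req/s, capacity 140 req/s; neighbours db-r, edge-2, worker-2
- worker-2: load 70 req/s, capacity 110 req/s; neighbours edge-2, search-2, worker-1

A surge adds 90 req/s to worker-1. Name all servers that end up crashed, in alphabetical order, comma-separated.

edge-2, search-2, worker-1, worker-2

Round 1 — worker-1 at 170 > 140. worker-1 crashes.
  worker-1 sheds 170 req/s to db-r, edge-2, worker-2: 56 each (2 lost).
    db-r: 40+56 = 96 ≤ 130
    edge-2: 110+56 = 166 > 160
    worker-2: 70+56 = 126 > 110
Round 2 — edge-2, worker-2 crash.
  edge-2 sheds 166 req/s: no online neighbours, lost.
  worker-2 sheds 126 req/s to search-2: 126 each.
    search-2: 70+126 = 196 > 120
Round 3 — search-2 crashes.
  search-2 sheds 196 req/s: no online neighbours, lost.
No further crashes.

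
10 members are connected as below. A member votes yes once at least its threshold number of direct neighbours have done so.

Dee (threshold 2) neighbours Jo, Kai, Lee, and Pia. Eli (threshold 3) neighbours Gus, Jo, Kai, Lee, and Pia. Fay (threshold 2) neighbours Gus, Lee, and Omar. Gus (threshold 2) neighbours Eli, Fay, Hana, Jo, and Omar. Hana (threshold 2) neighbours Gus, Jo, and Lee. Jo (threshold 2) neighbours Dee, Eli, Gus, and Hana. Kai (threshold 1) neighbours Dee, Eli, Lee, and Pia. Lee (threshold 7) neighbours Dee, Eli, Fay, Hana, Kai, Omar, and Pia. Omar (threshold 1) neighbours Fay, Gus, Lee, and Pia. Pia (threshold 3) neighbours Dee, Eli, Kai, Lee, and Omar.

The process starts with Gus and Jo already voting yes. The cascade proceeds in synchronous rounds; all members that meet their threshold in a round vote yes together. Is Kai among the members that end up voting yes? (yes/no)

Round 1 — Gus, Jo vote yes (initial).
Round 2 — checking thresholds:
  Dee: 1 of 4 neighbours < 2, holds.
  Eli: 2 of 5 neighbours < 3, holds.
  Fay: 1 of 3 neighbours < 2, holds.
  Hana: 2 of 3 neighbours ≥ 2, votes yes.
  Omar: 1 of 4 neighbours ≥ 1, votes yes.
Round 3 — checking thresholds:
  Dee: 1 of 4 neighbours < 2, holds.
  Eli: 2 of 5 neighbours < 3, holds.
  Fay: 2 of 3 neighbours ≥ 2, votes yes.
  Lee: 2 of 7 neighbours < 7, holds.
  Pia: 1 of 5 neighbours < 3, holds.
Round 4 — no new yes votes; cascade stops.

no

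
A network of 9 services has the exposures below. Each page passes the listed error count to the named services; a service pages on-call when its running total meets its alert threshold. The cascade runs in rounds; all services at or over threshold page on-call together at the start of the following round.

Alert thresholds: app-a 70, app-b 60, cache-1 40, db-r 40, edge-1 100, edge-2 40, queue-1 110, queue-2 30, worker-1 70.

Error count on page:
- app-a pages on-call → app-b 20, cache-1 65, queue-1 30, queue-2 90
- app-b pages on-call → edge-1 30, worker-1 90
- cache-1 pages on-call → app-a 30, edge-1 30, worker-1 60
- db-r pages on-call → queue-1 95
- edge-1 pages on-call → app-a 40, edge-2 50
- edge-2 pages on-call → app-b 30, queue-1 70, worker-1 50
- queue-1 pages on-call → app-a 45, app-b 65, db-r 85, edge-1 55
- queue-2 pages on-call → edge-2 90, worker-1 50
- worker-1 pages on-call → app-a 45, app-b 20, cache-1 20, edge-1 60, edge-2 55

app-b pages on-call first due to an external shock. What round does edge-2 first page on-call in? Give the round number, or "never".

3

Round 1 — app-b pages on-call (initial).
  edge-1: +30 → 30 < 100
  worker-1: +90 → 90 ≥ 70
Round 2 — worker-1 pages on-call.
  app-a: +45 → 45 < 70
  cache-1: +20 → 20 < 40
  edge-1: +60 → 90 < 100
  edge-2: +55 → 55 ≥ 40
Round 3 — edge-2 pages on-call.
  queue-1: +70 → 70 < 110
No further pages.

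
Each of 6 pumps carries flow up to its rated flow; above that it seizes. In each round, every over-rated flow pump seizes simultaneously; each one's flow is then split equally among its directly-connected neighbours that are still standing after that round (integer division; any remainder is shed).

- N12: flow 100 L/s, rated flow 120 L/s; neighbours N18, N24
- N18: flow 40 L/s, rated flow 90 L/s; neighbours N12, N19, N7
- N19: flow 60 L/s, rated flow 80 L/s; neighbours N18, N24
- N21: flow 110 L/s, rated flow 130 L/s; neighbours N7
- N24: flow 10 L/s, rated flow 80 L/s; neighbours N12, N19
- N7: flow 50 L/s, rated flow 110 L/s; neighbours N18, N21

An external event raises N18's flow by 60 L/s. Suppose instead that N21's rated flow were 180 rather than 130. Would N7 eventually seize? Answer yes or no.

With N21's rated flow at 180:
Round 1 — N18 at 100 > 90. N18 seizes.
  N18 sheds 100 L/s to N12, N19, N7: 33 each (1 lost).
    N12: 100+33 = 133 > 120
    N19: 60+33 = 93 > 80
    N7: 50+33 = 83 ≤ 110
Round 2 — N12, N19 seize.
  N12 sheds 133 L/s to N24: 133 each.
    N24: 10+133 = 143 > 80
  N19 sheds 93 L/s to N24: 93 each.
    N24: 143+93 = 236 > 80
Round 3 — N24 seizes.
  N24 sheds 236 L/s: no online neighbours, lost.
No further seizures.

no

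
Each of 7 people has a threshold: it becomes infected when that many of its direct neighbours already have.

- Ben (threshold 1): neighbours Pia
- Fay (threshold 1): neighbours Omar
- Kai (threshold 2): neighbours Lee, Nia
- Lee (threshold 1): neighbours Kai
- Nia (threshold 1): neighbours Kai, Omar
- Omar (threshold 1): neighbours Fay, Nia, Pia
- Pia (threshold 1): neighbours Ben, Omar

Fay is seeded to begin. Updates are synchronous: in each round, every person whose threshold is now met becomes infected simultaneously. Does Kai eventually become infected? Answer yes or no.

no

Round 1 — Fay becomes infected (initial).
Round 2 — checking thresholds:
  Omar: 1 of 3 neighbours ≥ 1, becomes infected.
Round 3 — checking thresholds:
  Nia: 1 of 2 neighbours ≥ 1, becomes infected.
  Pia: 1 of 2 neighbours ≥ 1, becomes infected.
Round 4 — checking thresholds:
  Ben: 1 of 1 neighbours ≥ 1, becomes infected.
  Kai: 1 of 2 neighbours < 2, not yet.
Round 5 — no new infections; cascade stops.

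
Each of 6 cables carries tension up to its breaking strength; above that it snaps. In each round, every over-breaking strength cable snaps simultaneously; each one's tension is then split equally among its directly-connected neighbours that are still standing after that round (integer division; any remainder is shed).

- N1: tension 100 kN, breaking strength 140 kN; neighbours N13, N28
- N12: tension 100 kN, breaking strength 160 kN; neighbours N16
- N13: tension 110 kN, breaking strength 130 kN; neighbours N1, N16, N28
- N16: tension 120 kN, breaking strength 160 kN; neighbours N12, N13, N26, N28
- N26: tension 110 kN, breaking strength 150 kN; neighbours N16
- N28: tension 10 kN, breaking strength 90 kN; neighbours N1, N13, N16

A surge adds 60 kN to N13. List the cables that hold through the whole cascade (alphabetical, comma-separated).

N12

Round 1 — N13 at 170 > 130. N13 snaps.
  N13 sheds 170 kN to N1, N16, N28: 56 each (2 lost).
    N1: 100+56 = 156 > 140
    N16: 120+56 = 176 > 160
    N28: 10+56 = 66 ≤ 90
Round 2 — N1, N16 snap.
  N1 sheds 156 kN to N28: 156 each.
    N28: 66+156 = 222 > 90
  N16 sheds 176 kN to N12, N26, N28: 58 each (2 lost).
    N12: 100+58 = 158 ≤ 160
    N26: 110+58 = 168 > 150
    N28: 222+58 = 280 > 90
Round 3 — N26, N28 snap.
  N26 sheds 168 kN: no online neighbours, lost.
  N28 sheds 280 kN: no online neighbours, lost.
No further breaks.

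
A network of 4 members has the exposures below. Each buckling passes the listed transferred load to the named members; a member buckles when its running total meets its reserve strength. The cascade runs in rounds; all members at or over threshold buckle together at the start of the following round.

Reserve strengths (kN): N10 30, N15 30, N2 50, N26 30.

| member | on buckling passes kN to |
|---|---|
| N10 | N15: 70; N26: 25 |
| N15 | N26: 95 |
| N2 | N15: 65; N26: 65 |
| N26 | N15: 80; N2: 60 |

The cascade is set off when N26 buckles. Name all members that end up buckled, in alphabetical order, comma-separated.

N15, N2, N26

Round 1 — N26 buckles (initial).
  N15: +80 → 80 ≥ 30
  N2: +60 → 60 ≥ 50
Round 2 — N15, N2 buckle.
No further bucklings.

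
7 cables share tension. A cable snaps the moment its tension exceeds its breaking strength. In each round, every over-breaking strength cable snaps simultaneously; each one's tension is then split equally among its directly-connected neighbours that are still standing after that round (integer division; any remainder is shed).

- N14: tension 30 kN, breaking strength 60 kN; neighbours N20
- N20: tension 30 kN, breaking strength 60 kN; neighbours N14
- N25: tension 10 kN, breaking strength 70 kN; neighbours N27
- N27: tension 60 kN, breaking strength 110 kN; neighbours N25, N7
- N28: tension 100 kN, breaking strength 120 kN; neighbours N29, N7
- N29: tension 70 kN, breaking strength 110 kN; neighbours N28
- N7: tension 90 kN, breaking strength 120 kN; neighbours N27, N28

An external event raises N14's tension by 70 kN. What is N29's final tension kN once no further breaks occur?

70

Round 1 — N14 at 100 > 60. N14 snaps.
  N14 sheds 100 kN to N20: 100 each.
    N20: 30+100 = 130 > 60
Round 2 — N20 snaps.
  N20 sheds 130 kN: no online neighbours, lost.
No further breaks.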